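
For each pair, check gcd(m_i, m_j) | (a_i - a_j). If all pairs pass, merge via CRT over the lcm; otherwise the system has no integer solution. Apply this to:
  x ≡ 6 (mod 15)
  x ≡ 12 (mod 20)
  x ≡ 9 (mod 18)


Moduli 15, 20, 18 are not pairwise coprime, so CRT works modulo lcm(m_i) when all pairwise compatibility conditions hold.
Pairwise compatibility: gcd(m_i, m_j) must divide a_i - a_j for every pair.
Merge one congruence at a time:
  Start: x ≡ 6 (mod 15).
  Combine with x ≡ 12 (mod 20): gcd(15, 20) = 5, and 12 - 6 = 6 is NOT divisible by 5.
    ⇒ system is inconsistent (no integer solution).

No solution (the system is inconsistent).


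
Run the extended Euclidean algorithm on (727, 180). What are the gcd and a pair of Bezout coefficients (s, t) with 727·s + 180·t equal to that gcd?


Euclidean algorithm on (727, 180) — divide until remainder is 0:
  727 = 4 · 180 + 7
  180 = 25 · 7 + 5
  7 = 1 · 5 + 2
  5 = 2 · 2 + 1
  2 = 2 · 1 + 0
gcd(727, 180) = 1.
Track Bezout coefficients alongside the remainders: start with r₀ = 727 = a·1 + b·0 (s = 1, t = 0) and r₁ = 180 = a·0 + b·1 (s = 0, t = 1); each new remainder r_{k+1} = r_{k-1} − q_k·r_k inherits s_{k+1} = s_{k-1} − q_k·s_k, t_{k+1} = t_{k-1} − q_k·t_k, so r_k = a·s_k + b·t_k at every step:
  q = 4: r = 7, s = 1 − 4·0 = 1, t = 0 − 4·1 = -4  (check: 727·1 + 180·(-4) = 7)
  q = 25: r = 5, s = 0 − 25·1 = -25, t = 1 − 25·(-4) = 101  (check: 727·(-25) + 180·101 = 5)
  q = 1: r = 2, s = 1 − 1·(-25) = 26, t = -4 − 1·101 = -105  (check: 727·26 + 180·(-105) = 2)
  q = 2: r = 1, s = -25 − 2·26 = -77, t = 101 − 2·(-105) = 311  (check: 727·(-77) + 180·311 = 1)
The row with r = 1 (the gcd) gives the Bezout coefficients s = -77, t = 311.
Result: 727 · (-77) + 180 · (311) = 1.

gcd(727, 180) = 1; s = -77, t = 311 (check: 727·(-77) + 180·311 = 1).


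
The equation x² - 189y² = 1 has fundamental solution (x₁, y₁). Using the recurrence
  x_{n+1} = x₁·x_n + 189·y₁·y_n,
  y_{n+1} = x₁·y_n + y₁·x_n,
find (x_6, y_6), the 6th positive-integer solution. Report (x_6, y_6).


Step 1: Find the fundamental solution (x₁, y₁) of x² - 189y² = 1.
  Expand √189 as a continued fraction. a₀ = ⌊√189⌋ = 13; iterate m_{k+1} = d_k·a_k − m_k, d_{k+1} = (189 − m_{k+1}²)/d_k, a_{k+1} = ⌊(a₀ + m_{k+1})/d_{k+1}⌋ (starting m₀ = 0, d₀ = 1), with convergents p_k = a_k·p_{k-1} + p_{k-2}, q_k = a_k·q_{k-1} + q_{k-2} (p₋₁ = 1, q₋₁ = 0):
  k = 0: a₀ = 13; p₀/q₀ = 13/1; p₀² − 189·q₀² = 169 − 189 = -20.
  k = 1: m = 13, d = 20, a = ⌊(13 + 13)/20⌋ = 1; p/q = (1·13 + 1)/(1·1 + 0) = 14/1; p² − 189·q² = 196 − 189 = 7.
  k = 2: m = 7, d = 7, a = ⌊(13 + 7)/7⌋ = 2; p/q = (2·14 + 13)/(2·1 + 1) = 41/3; p² − 189·q² = 1681 − 1701 = -20.
  k = 3: m = 7, d = 20, a = ⌊(13 + 7)/20⌋ = 1; p/q = (1·41 + 14)/(1·3 + 1) = 55/4; p² − 189·q² = 3025 − 3024 = 1.
  The first convergent with p² − 189·q² = 1 gives the fundamental solution (x₁, y₁) = (55, 4).
Step 2: Apply the recurrence (x_{n+1}, y_{n+1}) = (x₁x_n + 189y₁y_n, x₁y_n + y₁x_n) repeatedly.
  From (x_1, y_1) = (55, 4): x_2 = 55·55 + 189·4·4 = 6049; y_2 = 55·4 + 4·55 = 440.
  From (x_2, y_2) = (6049, 440): x_3 = 55·6049 + 189·4·440 = 665335; y_3 = 55·440 + 4·6049 = 48396.
  From (x_3, y_3) = (665335, 48396): x_4 = 55·665335 + 189·4·48396 = 73180801; y_4 = 55·48396 + 4·665335 = 5323120.
  From (x_4, y_4) = (73180801, 5323120): x_5 = 55·73180801 + 189·4·5323120 = 8049222775; y_5 = 55·5323120 + 4·73180801 = 585494804.
  From (x_5, y_5) = (8049222775, 585494804): x_6 = 55·8049222775 + 189·4·585494804 = 885341324449; y_6 = 55·585494804 + 4·8049222775 = 64399105320.
Step 3: Verify x_6² - 189·y_6² = 783829260777109485153601 - 783829260777109485153600 = 1 (should be 1). ✓

(x_1, y_1) = (55, 4); (x_6, y_6) = (885341324449, 64399105320).


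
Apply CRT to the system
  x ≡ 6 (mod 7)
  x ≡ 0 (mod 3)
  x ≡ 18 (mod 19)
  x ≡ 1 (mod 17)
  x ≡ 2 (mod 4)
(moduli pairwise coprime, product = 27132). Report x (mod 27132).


Product of moduli M = 7 · 3 · 19 · 17 · 4 = 27132.
Merge one congruence at a time:
  Start: x ≡ 6 (mod 7).
  Combine with x ≡ 0 (mod 3); new modulus lcm = 21.
    Write x = 6 + 7·t and substitute into x ≡ 0 (mod 3): 7·t ≡ 0 − 6 = -6 (mod 3).
    Reduce coefficients mod 3: 1·t ≡ 0 (mod 3).
    So t ≡ 0 (mod 3).
    Then x = 6 + 7·0 = 6, valid modulo lcm(7, 3) = 21: x ≡ 6 (mod 21).
  Combine with x ≡ 18 (mod 19); new modulus lcm = 399.
    Write x = 6 + 21·t and substitute into x ≡ 18 (mod 19): 21·t ≡ 18 − 6 = 12 (mod 19).
    Reduce coefficients mod 19: 2·t ≡ 12 (mod 19).
    The inverse of 2 mod 19 is 10 (since 2·10 = 20 = 1·19 + 1), so t ≡ 10·12 = 120 ≡ 6 (mod 19).
    Then x = 6 + 21·6 = 132, valid modulo lcm(21, 19) = 399: x ≡ 132 (mod 399).
  Combine with x ≡ 1 (mod 17); new modulus lcm = 6783.
    Write x = 132 + 399·t and substitute into x ≡ 1 (mod 17): 399·t ≡ 1 − 132 = -131 (mod 17).
    Reduce coefficients mod 17: 8·t ≡ 5 (mod 17).
    The inverse of 8 mod 17 is 15 (since 8·15 = 120 = 7·17 + 1), so t ≡ 15·5 = 75 ≡ 7 (mod 17).
    Then x = 132 + 399·7 = 2925, valid modulo lcm(399, 17) = 6783: x ≡ 2925 (mod 6783).
  Combine with x ≡ 2 (mod 4); new modulus lcm = 27132.
    Write x = 2925 + 6783·t and substitute into x ≡ 2 (mod 4): 6783·t ≡ 2 − 2925 = -2923 (mod 4).
    Reduce coefficients mod 4: 3·t ≡ 1 (mod 4).
    The inverse of 3 mod 4 is 3 (since 3·3 = 9 = 2·4 + 1), so t ≡ 3·1 = 3 ≡ 3 (mod 4).
    Then x = 2925 + 6783·3 = 23274, valid modulo lcm(6783, 4) = 27132: x ≡ 23274 (mod 27132).
Verify against each original: 23274 mod 7 = 6, 23274 mod 3 = 0, 23274 mod 19 = 18, 23274 mod 17 = 1, 23274 mod 4 = 2.

x ≡ 23274 (mod 27132).


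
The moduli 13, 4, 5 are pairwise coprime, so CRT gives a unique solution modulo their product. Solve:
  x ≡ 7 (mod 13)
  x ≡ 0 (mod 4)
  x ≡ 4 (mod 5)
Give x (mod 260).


Moduli 13, 4, 5 are pairwise coprime; by CRT there is a unique solution modulo M = 13 · 4 · 5 = 260.
Solve pairwise, accumulating the modulus:
  Start with x ≡ 7 (mod 13).
  Combine with x ≡ 0 (mod 4): since gcd(13, 4) = 1, we get a unique residue mod 52.
    Write x = 7 + 13·t and substitute into x ≡ 0 (mod 4): 13·t ≡ 0 − 7 = -7 (mod 4).
    Reduce coefficients mod 4: 1·t ≡ 1 (mod 4).
    So t ≡ 1 (mod 4).
    Then x = 7 + 13·1 = 20, valid modulo lcm(13, 4) = 52: x ≡ 20 (mod 52).
  Combine with x ≡ 4 (mod 5): since gcd(52, 5) = 1, we get a unique residue mod 260.
    Write x = 20 + 52·t and substitute into x ≡ 4 (mod 5): 52·t ≡ 4 − 20 = -16 (mod 5).
    Reduce coefficients mod 5: 2·t ≡ 4 (mod 5).
    The inverse of 2 mod 5 is 3 (since 2·3 = 6 = 1·5 + 1), so t ≡ 3·4 = 12 ≡ 2 (mod 5).
    Then x = 20 + 52·2 = 124, valid modulo lcm(52, 5) = 260: x ≡ 124 (mod 260).
Verify: 124 mod 13 = 7 ✓, 124 mod 4 = 0 ✓, 124 mod 5 = 4 ✓.

x ≡ 124 (mod 260).


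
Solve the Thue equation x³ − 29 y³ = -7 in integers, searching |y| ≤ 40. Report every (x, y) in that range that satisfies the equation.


The equation is x³ - 29y³ = -7. For fixed y, x³ = 29·y³ − 7, so a solution requires the RHS to be a perfect cube.
Strategy: iterate y from -40 to 40, compute RHS = 29·y³ − 7, and check whether it is a (positive or negative) perfect cube.
Check small values of y:
  y = 0: RHS = -7 is not a perfect cube.
  y = 1: RHS = 22 is not a perfect cube.
  y = -1: RHS = -36 is not a perfect cube.
  y = 2: RHS = 225 is not a perfect cube.
  y = -2: RHS = -239 is not a perfect cube.
  y = 3: RHS = 776 is not a perfect cube.
  y = -3: RHS = -790 is not a perfect cube.
Continuing the search up to |y| = 40 finds no solutions either.
No (x, y) in the scanned range satisfies the equation.

No integer solutions with |y| ≤ 40.


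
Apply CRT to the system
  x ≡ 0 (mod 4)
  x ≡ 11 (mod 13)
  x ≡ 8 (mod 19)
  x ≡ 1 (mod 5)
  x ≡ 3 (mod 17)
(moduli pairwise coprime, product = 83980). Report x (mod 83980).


Product of moduli M = 4 · 13 · 19 · 5 · 17 = 83980.
Merge one congruence at a time:
  Start: x ≡ 0 (mod 4).
  Combine with x ≡ 11 (mod 13); new modulus lcm = 52.
    Write x = 0 + 4·t and substitute into x ≡ 11 (mod 13): 4·t ≡ 11 − 0 = 11 (mod 13).
    The inverse of 4 mod 13 is 10 (since 4·10 = 40 = 3·13 + 1), so t ≡ 10·11 = 110 ≡ 6 (mod 13).
    Then x = 0 + 4·6 = 24, valid modulo lcm(4, 13) = 52: x ≡ 24 (mod 52).
  Combine with x ≡ 8 (mod 19); new modulus lcm = 988.
    Write x = 24 + 52·t and substitute into x ≡ 8 (mod 19): 52·t ≡ 8 − 24 = -16 (mod 19).
    Reduce coefficients mod 19: 14·t ≡ 3 (mod 19).
    The inverse of 14 mod 19 is 15 (since 14·15 = 210 = 11·19 + 1), so t ≡ 15·3 = 45 ≡ 7 (mod 19).
    Then x = 24 + 52·7 = 388, valid modulo lcm(52, 19) = 988: x ≡ 388 (mod 988).
  Combine with x ≡ 1 (mod 5); new modulus lcm = 4940.
    Write x = 388 + 988·t and substitute into x ≡ 1 (mod 5): 988·t ≡ 1 − 388 = -387 (mod 5).
    Reduce coefficients mod 5: 3·t ≡ 3 (mod 5).
    The inverse of 3 mod 5 is 2 (since 3·2 = 6 = 1·5 + 1), so t ≡ 2·3 = 6 ≡ 1 (mod 5).
    Then x = 388 + 988·1 = 1376, valid modulo lcm(988, 5) = 4940: x ≡ 1376 (mod 4940).
  Combine with x ≡ 3 (mod 17); new modulus lcm = 83980.
    Write x = 1376 + 4940·t and substitute into x ≡ 3 (mod 17): 4940·t ≡ 3 − 1376 = -1373 (mod 17).
    Reduce coefficients mod 17: 10·t ≡ 4 (mod 17).
    The inverse of 10 mod 17 is 12 (since 10·12 = 120 = 7·17 + 1), so t ≡ 12·4 = 48 ≡ 14 (mod 17).
    Then x = 1376 + 4940·14 = 70536, valid modulo lcm(4940, 17) = 83980: x ≡ 70536 (mod 83980).
Verify against each original: 70536 mod 4 = 0, 70536 mod 13 = 11, 70536 mod 19 = 8, 70536 mod 5 = 1, 70536 mod 17 = 3.

x ≡ 70536 (mod 83980).


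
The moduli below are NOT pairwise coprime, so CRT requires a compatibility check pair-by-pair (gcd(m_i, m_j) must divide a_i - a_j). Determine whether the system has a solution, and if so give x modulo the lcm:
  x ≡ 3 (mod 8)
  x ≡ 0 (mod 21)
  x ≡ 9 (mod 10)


Moduli 8, 21, 10 are not pairwise coprime, so CRT works modulo lcm(m_i) when all pairwise compatibility conditions hold.
Pairwise compatibility: gcd(m_i, m_j) must divide a_i - a_j for every pair.
Merge one congruence at a time:
  Start: x ≡ 3 (mod 8).
  Combine with x ≡ 0 (mod 21): gcd(8, 21) = 1; 0 - 3 = -3, which IS divisible by 1, so compatible.
    Write x = 3 + 8·t and substitute into x ≡ 0 (mod 21): 8·t ≡ 0 − 3 = -3 (mod 21).
    Reduce coefficients mod 21: 8·t ≡ 18 (mod 21).
    The inverse of 8 mod 21 is 8 (since 8·8 = 64 = 3·21 + 1), so t ≡ 8·18 = 144 ≡ 18 (mod 21).
    Then x = 3 + 8·18 = 147, valid modulo lcm(8, 21) = 168: x ≡ 147 (mod 168).
  Combine with x ≡ 9 (mod 10): gcd(168, 10) = 2; 9 - 147 = -138, which IS divisible by 2, so compatible.
    Write x = 147 + 168·t and substitute into x ≡ 9 (mod 10): 168·t ≡ 9 − 147 = -138 (mod 10).
    Divide the congruence (and modulus) by g = 2: 84·t ≡ -69 (mod 5).
    Reduce coefficients mod 5: 4·t ≡ 1 (mod 5).
    The inverse of 4 mod 5 is 4 (since 4·4 = 16 = 3·5 + 1), so t ≡ 4·1 = 4 ≡ 4 (mod 5).
    Then x = 147 + 168·4 = 819, valid modulo lcm(168, 10) = 840: x ≡ 819 (mod 840).
Verify: 819 mod 8 = 3, 819 mod 21 = 0, 819 mod 10 = 9.

x ≡ 819 (mod 840).


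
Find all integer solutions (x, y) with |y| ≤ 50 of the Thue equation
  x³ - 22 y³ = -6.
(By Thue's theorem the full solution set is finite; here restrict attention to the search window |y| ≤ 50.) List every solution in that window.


The equation is x³ - 22y³ = -6. For fixed y, x³ = 22·y³ − 6, so a solution requires the RHS to be a perfect cube.
Strategy: iterate y from -50 to 50, compute RHS = 22·y³ − 6, and check whether it is a (positive or negative) perfect cube.
Check small values of y:
  y = 0: RHS = -6 is not a perfect cube.
  y = 1: RHS = 16 is not a perfect cube.
  y = -1: RHS = -28 is not a perfect cube.
  y = 2: RHS = 170 is not a perfect cube.
  y = -2: RHS = -182 is not a perfect cube.
  y = 3: RHS = 588 is not a perfect cube.
  y = -3: RHS = -600 is not a perfect cube.
Continuing, at y = 5: RHS = 2744 = (14)³ ⇒ x = 14 works.
Searching the remaining y in |y| ≤ 50 finds no further solutions.
Collected solutions: (14, 5).

Solutions (with |y| ≤ 50): (14, 5).


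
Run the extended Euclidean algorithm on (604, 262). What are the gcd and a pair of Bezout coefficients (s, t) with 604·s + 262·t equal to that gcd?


Euclidean algorithm on (604, 262) — divide until remainder is 0:
  604 = 2 · 262 + 80
  262 = 3 · 80 + 22
  80 = 3 · 22 + 14
  22 = 1 · 14 + 8
  14 = 1 · 8 + 6
  8 = 1 · 6 + 2
  6 = 3 · 2 + 0
gcd(604, 262) = 2.
Track Bezout coefficients alongside the remainders: start with r₀ = 604 = a·1 + b·0 (s = 1, t = 0) and r₁ = 262 = a·0 + b·1 (s = 0, t = 1); each new remainder r_{k+1} = r_{k-1} − q_k·r_k inherits s_{k+1} = s_{k-1} − q_k·s_k, t_{k+1} = t_{k-1} − q_k·t_k, so r_k = a·s_k + b·t_k at every step:
  q = 2: r = 80, s = 1 − 2·0 = 1, t = 0 − 2·1 = -2  (check: 604·1 + 262·(-2) = 80)
  q = 3: r = 22, s = 0 − 3·1 = -3, t = 1 − 3·(-2) = 7  (check: 604·(-3) + 262·7 = 22)
  q = 3: r = 14, s = 1 − 3·(-3) = 10, t = -2 − 3·7 = -23  (check: 604·10 + 262·(-23) = 14)
  q = 1: r = 8, s = -3 − 1·10 = -13, t = 7 − 1·(-23) = 30  (check: 604·(-13) + 262·30 = 8)
  q = 1: r = 6, s = 10 − 1·(-13) = 23, t = -23 − 1·30 = -53  (check: 604·23 + 262·(-53) = 6)
  q = 1: r = 2, s = -13 − 1·23 = -36, t = 30 − 1·(-53) = 83  (check: 604·(-36) + 262·83 = 2)
The row with r = 2 (the gcd) gives the Bezout coefficients s = -36, t = 83.
Result: 604 · (-36) + 262 · (83) = 2.

gcd(604, 262) = 2; s = -36, t = 83 (check: 604·(-36) + 262·83 = 2).


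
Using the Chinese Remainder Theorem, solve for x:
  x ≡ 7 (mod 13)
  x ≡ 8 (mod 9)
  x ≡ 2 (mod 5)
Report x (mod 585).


Moduli 13, 9, 5 are pairwise coprime; by CRT there is a unique solution modulo M = 13 · 9 · 5 = 585.
Solve pairwise, accumulating the modulus:
  Start with x ≡ 7 (mod 13).
  Combine with x ≡ 8 (mod 9): since gcd(13, 9) = 1, we get a unique residue mod 117.
    Write x = 7 + 13·t and substitute into x ≡ 8 (mod 9): 13·t ≡ 8 − 7 = 1 (mod 9).
    Reduce coefficients mod 9: 4·t ≡ 1 (mod 9).
    The inverse of 4 mod 9 is 7 (since 4·7 = 28 = 3·9 + 1), so t ≡ 7·1 = 7 ≡ 7 (mod 9).
    Then x = 7 + 13·7 = 98, valid modulo lcm(13, 9) = 117: x ≡ 98 (mod 117).
  Combine with x ≡ 2 (mod 5): since gcd(117, 5) = 1, we get a unique residue mod 585.
    Write x = 98 + 117·t and substitute into x ≡ 2 (mod 5): 117·t ≡ 2 − 98 = -96 (mod 5).
    Reduce coefficients mod 5: 2·t ≡ 4 (mod 5).
    The inverse of 2 mod 5 is 3 (since 2·3 = 6 = 1·5 + 1), so t ≡ 3·4 = 12 ≡ 2 (mod 5).
    Then x = 98 + 117·2 = 332, valid modulo lcm(117, 5) = 585: x ≡ 332 (mod 585).
Verify: 332 mod 13 = 7 ✓, 332 mod 9 = 8 ✓, 332 mod 5 = 2 ✓.

x ≡ 332 (mod 585).


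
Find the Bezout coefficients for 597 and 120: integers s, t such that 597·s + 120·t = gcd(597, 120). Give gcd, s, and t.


Euclidean algorithm on (597, 120) — divide until remainder is 0:
  597 = 4 · 120 + 117
  120 = 1 · 117 + 3
  117 = 39 · 3 + 0
gcd(597, 120) = 3.
Track Bezout coefficients alongside the remainders: start with r₀ = 597 = a·1 + b·0 (s = 1, t = 0) and r₁ = 120 = a·0 + b·1 (s = 0, t = 1); each new remainder r_{k+1} = r_{k-1} − q_k·r_k inherits s_{k+1} = s_{k-1} − q_k·s_k, t_{k+1} = t_{k-1} − q_k·t_k, so r_k = a·s_k + b·t_k at every step:
  q = 4: r = 117, s = 1 − 4·0 = 1, t = 0 − 4·1 = -4  (check: 597·1 + 120·(-4) = 117)
  q = 1: r = 3, s = 0 − 1·1 = -1, t = 1 − 1·(-4) = 5  (check: 597·(-1) + 120·5 = 3)
The row with r = 3 (the gcd) gives the Bezout coefficients s = -1, t = 5.
Result: 597 · (-1) + 120 · (5) = 3.

gcd(597, 120) = 3; s = -1, t = 5 (check: 597·(-1) + 120·5 = 3).


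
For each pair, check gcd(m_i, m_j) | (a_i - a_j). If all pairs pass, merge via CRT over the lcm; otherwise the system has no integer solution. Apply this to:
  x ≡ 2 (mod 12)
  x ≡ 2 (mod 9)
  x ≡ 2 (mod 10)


Moduli 12, 9, 10 are not pairwise coprime, so CRT works modulo lcm(m_i) when all pairwise compatibility conditions hold.
Pairwise compatibility: gcd(m_i, m_j) must divide a_i - a_j for every pair.
Merge one congruence at a time:
  Start: x ≡ 2 (mod 12).
  Combine with x ≡ 2 (mod 9): gcd(12, 9) = 3; 2 - 2 = 0, which IS divisible by 3, so compatible.
    Write x = 2 + 12·t and substitute into x ≡ 2 (mod 9): 12·t ≡ 2 − 2 = 0 (mod 9).
    Divide the congruence (and modulus) by g = 3: 4·t ≡ 0 (mod 3).
    Reduce coefficients mod 3: 1·t ≡ 0 (mod 3).
    So t ≡ 0 (mod 3).
    Then x = 2 + 12·0 = 2, valid modulo lcm(12, 9) = 36: x ≡ 2 (mod 36).
  Combine with x ≡ 2 (mod 10): gcd(36, 10) = 2; 2 - 2 = 0, which IS divisible by 2, so compatible.
    Write x = 2 + 36·t and substitute into x ≡ 2 (mod 10): 36·t ≡ 2 − 2 = 0 (mod 10).
    Divide the congruence (and modulus) by g = 2: 18·t ≡ 0 (mod 5).
    Reduce coefficients mod 5: 3·t ≡ 0 (mod 5).
    The inverse of 3 mod 5 is 2 (since 3·2 = 6 = 1·5 + 1), so t ≡ 2·0 = 0 ≡ 0 (mod 5).
    Then x = 2 + 36·0 = 2, valid modulo lcm(36, 10) = 180: x ≡ 2 (mod 180).
Verify: 2 mod 12 = 2, 2 mod 9 = 2, 2 mod 10 = 2.

x ≡ 2 (mod 180).


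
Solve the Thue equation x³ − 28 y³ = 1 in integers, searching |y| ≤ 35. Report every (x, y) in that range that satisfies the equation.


The equation is x³ - 28y³ = 1. For fixed y, x³ = 28·y³ + 1, so a solution requires the RHS to be a perfect cube.
Strategy: iterate y from -35 to 35, compute RHS = 28·y³ + 1, and check whether it is a (positive or negative) perfect cube.
Check small values of y:
  y = 0: RHS = 1 = (1)³ ⇒ x = 1 works.
  y = 1: RHS = 29 is not a perfect cube.
  y = -1: RHS = -27 = (-3)³ ⇒ x = -3 works.
  y = 2: RHS = 225 is not a perfect cube.
  y = -2: RHS = -223 is not a perfect cube.
  y = 3: RHS = 757 is not a perfect cube.
  y = -3: RHS = -755 is not a perfect cube.
Continuing the search up to |y| = 35 finds no further solutions beyond those listed.
Collected solutions: (1, 0), (-3, -1).

Solutions (with |y| ≤ 35): (1, 0), (-3, -1).


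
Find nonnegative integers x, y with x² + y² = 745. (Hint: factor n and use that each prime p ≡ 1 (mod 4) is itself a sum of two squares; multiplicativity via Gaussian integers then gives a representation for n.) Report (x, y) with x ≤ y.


Step 1: Factor n = 745 = 5 · 149.
Step 2: Check the mod-4 condition on each prime factor: 5 ≡ 1 (mod 4), exponent 1; 149 ≡ 1 (mod 4), exponent 1.
All primes ≡ 3 (mod 4) appear to even exponent (or don't appear), so by the two-squares theorem n IS expressible as a sum of two squares.
Step 3: Build a representation. Here n = 5 · 149 is a product of primes ≡ 1 (mod 4). Each prime p ≡ 1 (mod 4) is itself a sum of two squares; find a² by testing p − a² for a perfect square:
  5: 5 − 1² = 4 = 2² ⇒ 5 = 1² + 2².
  149: 149 − 1² = 148, 149 − 2² = 145, 149 − 3² = 140, 149 − 4² = 133, 149 − 5² = 124, 149 − 6² = 113, 149 − 7² = 100 = 10² ⇒ 149 = 7² + 10².
  Combine using the Brahmagupta–Fibonacci identity (a² + b²)(c² + d²) = (ac − bd)² + (ad + bc)² = (ac + bd)² + (ad − bc)²:
  5 · 149 = 745: from (1² + 2²)(7² + 10²), take (1·7 − 2·10, 1·10 + 2·7) = (7 − 20, 10 + 14) = (-13, 24); dropping signs (only squares matter) gives (13, 24); check 13² + 24² = 169 + 576 = 745 ✓.
Step 4: Order so x ≤ y and verify: 13² + 24² = 169 + 576 = 745 = n. ✓

n = 745 = 13² + 24² (one valid representation with x ≤ y).


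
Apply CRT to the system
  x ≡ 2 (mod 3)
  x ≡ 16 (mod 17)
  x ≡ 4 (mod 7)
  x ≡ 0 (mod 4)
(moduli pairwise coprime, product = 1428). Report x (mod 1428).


Product of moduli M = 3 · 17 · 7 · 4 = 1428.
Merge one congruence at a time:
  Start: x ≡ 2 (mod 3).
  Combine with x ≡ 16 (mod 17); new modulus lcm = 51.
    Write x = 2 + 3·t and substitute into x ≡ 16 (mod 17): 3·t ≡ 16 − 2 = 14 (mod 17).
    The inverse of 3 mod 17 is 6 (since 3·6 = 18 = 1·17 + 1), so t ≡ 6·14 = 84 ≡ 16 (mod 17).
    Then x = 2 + 3·16 = 50, valid modulo lcm(3, 17) = 51: x ≡ 50 (mod 51).
  Combine with x ≡ 4 (mod 7); new modulus lcm = 357.
    Write x = 50 + 51·t and substitute into x ≡ 4 (mod 7): 51·t ≡ 4 − 50 = -46 (mod 7).
    Reduce coefficients mod 7: 2·t ≡ 3 (mod 7).
    The inverse of 2 mod 7 is 4 (since 2·4 = 8 = 1·7 + 1), so t ≡ 4·3 = 12 ≡ 5 (mod 7).
    Then x = 50 + 51·5 = 305, valid modulo lcm(51, 7) = 357: x ≡ 305 (mod 357).
  Combine with x ≡ 0 (mod 4); new modulus lcm = 1428.
    Write x = 305 + 357·t and substitute into x ≡ 0 (mod 4): 357·t ≡ 0 − 305 = -305 (mod 4).
    Reduce coefficients mod 4: 1·t ≡ 3 (mod 4).
    So t ≡ 3 (mod 4).
    Then x = 305 + 357·3 = 1376, valid modulo lcm(357, 4) = 1428: x ≡ 1376 (mod 1428).
Verify against each original: 1376 mod 3 = 2, 1376 mod 17 = 16, 1376 mod 7 = 4, 1376 mod 4 = 0.

x ≡ 1376 (mod 1428).


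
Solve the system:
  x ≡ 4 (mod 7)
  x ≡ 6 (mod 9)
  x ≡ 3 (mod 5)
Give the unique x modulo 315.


Moduli 7, 9, 5 are pairwise coprime; by CRT there is a unique solution modulo M = 7 · 9 · 5 = 315.
Solve pairwise, accumulating the modulus:
  Start with x ≡ 4 (mod 7).
  Combine with x ≡ 6 (mod 9): since gcd(7, 9) = 1, we get a unique residue mod 63.
    Write x = 4 + 7·t and substitute into x ≡ 6 (mod 9): 7·t ≡ 6 − 4 = 2 (mod 9).
    The inverse of 7 mod 9 is 4 (since 7·4 = 28 = 3·9 + 1), so t ≡ 4·2 = 8 ≡ 8 (mod 9).
    Then x = 4 + 7·8 = 60, valid modulo lcm(7, 9) = 63: x ≡ 60 (mod 63).
  Combine with x ≡ 3 (mod 5): since gcd(63, 5) = 1, we get a unique residue mod 315.
    Write x = 60 + 63·t and substitute into x ≡ 3 (mod 5): 63·t ≡ 3 − 60 = -57 (mod 5).
    Reduce coefficients mod 5: 3·t ≡ 3 (mod 5).
    The inverse of 3 mod 5 is 2 (since 3·2 = 6 = 1·5 + 1), so t ≡ 2·3 = 6 ≡ 1 (mod 5).
    Then x = 60 + 63·1 = 123, valid modulo lcm(63, 5) = 315: x ≡ 123 (mod 315).
Verify: 123 mod 7 = 4 ✓, 123 mod 9 = 6 ✓, 123 mod 5 = 3 ✓.

x ≡ 123 (mod 315).


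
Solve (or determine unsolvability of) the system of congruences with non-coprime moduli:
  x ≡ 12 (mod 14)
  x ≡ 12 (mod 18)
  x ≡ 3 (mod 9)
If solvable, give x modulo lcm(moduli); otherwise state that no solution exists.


Moduli 14, 18, 9 are not pairwise coprime, so CRT works modulo lcm(m_i) when all pairwise compatibility conditions hold.
Pairwise compatibility: gcd(m_i, m_j) must divide a_i - a_j for every pair.
Merge one congruence at a time:
  Start: x ≡ 12 (mod 14).
  Combine with x ≡ 12 (mod 18): gcd(14, 18) = 2; 12 - 12 = 0, which IS divisible by 2, so compatible.
    Write x = 12 + 14·t and substitute into x ≡ 12 (mod 18): 14·t ≡ 12 − 12 = 0 (mod 18).
    Divide the congruence (and modulus) by g = 2: 7·t ≡ 0 (mod 9).
    The inverse of 7 mod 9 is 4 (since 7·4 = 28 = 3·9 + 1), so t ≡ 4·0 = 0 ≡ 0 (mod 9).
    Then x = 12 + 14·0 = 12, valid modulo lcm(14, 18) = 126: x ≡ 12 (mod 126).
  Combine with x ≡ 3 (mod 9): gcd(126, 9) = 9; 3 - 12 = -9, which IS divisible by 9, so compatible.
    Write x = 12 + 126·t and substitute into x ≡ 3 (mod 9): 126·t ≡ 3 − 12 = -9 (mod 9).
    Divide the congruence (and modulus) by g = 9: 14·t ≡ -1 (mod 1).
    Modulo 1 every t works; take t = 0.
    Then x = 12 + 126·0 = 12, valid modulo lcm(126, 9) = 126: x ≡ 12 (mod 126).
Verify: 12 mod 14 = 12, 12 mod 18 = 12, 12 mod 9 = 3.

x ≡ 12 (mod 126).


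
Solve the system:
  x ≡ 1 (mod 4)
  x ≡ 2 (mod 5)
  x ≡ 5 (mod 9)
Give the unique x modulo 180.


Moduli 4, 5, 9 are pairwise coprime; by CRT there is a unique solution modulo M = 4 · 5 · 9 = 180.
Solve pairwise, accumulating the modulus:
  Start with x ≡ 1 (mod 4).
  Combine with x ≡ 2 (mod 5): since gcd(4, 5) = 1, we get a unique residue mod 20.
    Write x = 1 + 4·t and substitute into x ≡ 2 (mod 5): 4·t ≡ 2 − 1 = 1 (mod 5).
    The inverse of 4 mod 5 is 4 (since 4·4 = 16 = 3·5 + 1), so t ≡ 4·1 = 4 ≡ 4 (mod 5).
    Then x = 1 + 4·4 = 17, valid modulo lcm(4, 5) = 20: x ≡ 17 (mod 20).
  Combine with x ≡ 5 (mod 9): since gcd(20, 9) = 1, we get a unique residue mod 180.
    Write x = 17 + 20·t and substitute into x ≡ 5 (mod 9): 20·t ≡ 5 − 17 = -12 (mod 9).
    Reduce coefficients mod 9: 2·t ≡ 6 (mod 9).
    The inverse of 2 mod 9 is 5 (since 2·5 = 10 = 1·9 + 1), so t ≡ 5·6 = 30 ≡ 3 (mod 9).
    Then x = 17 + 20·3 = 77, valid modulo lcm(20, 9) = 180: x ≡ 77 (mod 180).
Verify: 77 mod 4 = 1 ✓, 77 mod 5 = 2 ✓, 77 mod 9 = 5 ✓.

x ≡ 77 (mod 180).


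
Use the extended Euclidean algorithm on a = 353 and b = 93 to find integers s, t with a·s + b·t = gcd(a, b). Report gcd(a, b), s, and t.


Euclidean algorithm on (353, 93) — divide until remainder is 0:
  353 = 3 · 93 + 74
  93 = 1 · 74 + 19
  74 = 3 · 19 + 17
  19 = 1 · 17 + 2
  17 = 8 · 2 + 1
  2 = 2 · 1 + 0
gcd(353, 93) = 1.
Track Bezout coefficients alongside the remainders: start with r₀ = 353 = a·1 + b·0 (s = 1, t = 0) and r₁ = 93 = a·0 + b·1 (s = 0, t = 1); each new remainder r_{k+1} = r_{k-1} − q_k·r_k inherits s_{k+1} = s_{k-1} − q_k·s_k, t_{k+1} = t_{k-1} − q_k·t_k, so r_k = a·s_k + b·t_k at every step:
  q = 3: r = 74, s = 1 − 3·0 = 1, t = 0 − 3·1 = -3  (check: 353·1 + 93·(-3) = 74)
  q = 1: r = 19, s = 0 − 1·1 = -1, t = 1 − 1·(-3) = 4  (check: 353·(-1) + 93·4 = 19)
  q = 3: r = 17, s = 1 − 3·(-1) = 4, t = -3 − 3·4 = -15  (check: 353·4 + 93·(-15) = 17)
  q = 1: r = 2, s = -1 − 1·4 = -5, t = 4 − 1·(-15) = 19  (check: 353·(-5) + 93·19 = 2)
  q = 8: r = 1, s = 4 − 8·(-5) = 44, t = -15 − 8·19 = -167  (check: 353·44 + 93·(-167) = 1)
The row with r = 1 (the gcd) gives the Bezout coefficients s = 44, t = -167.
Result: 353 · (44) + 93 · (-167) = 1.

gcd(353, 93) = 1; s = 44, t = -167 (check: 353·44 + 93·(-167) = 1).


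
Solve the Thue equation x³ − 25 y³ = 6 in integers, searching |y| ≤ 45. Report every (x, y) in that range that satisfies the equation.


The equation is x³ - 25y³ = 6. For fixed y, x³ = 25·y³ + 6, so a solution requires the RHS to be a perfect cube.
Strategy: iterate y from -45 to 45, compute RHS = 25·y³ + 6, and check whether it is a (positive or negative) perfect cube.
Check small values of y:
  y = 0: RHS = 6 is not a perfect cube.
  y = 1: RHS = 31 is not a perfect cube.
  y = -1: RHS = -19 is not a perfect cube.
  y = 2: RHS = 206 is not a perfect cube.
  y = -2: RHS = -194 is not a perfect cube.
  y = 3: RHS = 681 is not a perfect cube.
  y = -3: RHS = -669 is not a perfect cube.
Continuing the search up to |y| = 45 finds no solutions either.
No (x, y) in the scanned range satisfies the equation.

No integer solutions with |y| ≤ 45.


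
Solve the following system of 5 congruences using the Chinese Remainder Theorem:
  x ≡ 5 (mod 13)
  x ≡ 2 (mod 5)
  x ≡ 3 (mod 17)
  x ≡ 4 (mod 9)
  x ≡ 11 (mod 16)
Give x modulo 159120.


Product of moduli M = 13 · 5 · 17 · 9 · 16 = 159120.
Merge one congruence at a time:
  Start: x ≡ 5 (mod 13).
  Combine with x ≡ 2 (mod 5); new modulus lcm = 65.
    Write x = 5 + 13·t and substitute into x ≡ 2 (mod 5): 13·t ≡ 2 − 5 = -3 (mod 5).
    Reduce coefficients mod 5: 3·t ≡ 2 (mod 5).
    The inverse of 3 mod 5 is 2 (since 3·2 = 6 = 1·5 + 1), so t ≡ 2·2 = 4 ≡ 4 (mod 5).
    Then x = 5 + 13·4 = 57, valid modulo lcm(13, 5) = 65: x ≡ 57 (mod 65).
  Combine with x ≡ 3 (mod 17); new modulus lcm = 1105.
    Write x = 57 + 65·t and substitute into x ≡ 3 (mod 17): 65·t ≡ 3 − 57 = -54 (mod 17).
    Reduce coefficients mod 17: 14·t ≡ 14 (mod 17).
    The inverse of 14 mod 17 is 11 (since 14·11 = 154 = 9·17 + 1), so t ≡ 11·14 = 154 ≡ 1 (mod 17).
    Then x = 57 + 65·1 = 122, valid modulo lcm(65, 17) = 1105: x ≡ 122 (mod 1105).
  Combine with x ≡ 4 (mod 9); new modulus lcm = 9945.
    Write x = 122 + 1105·t and substitute into x ≡ 4 (mod 9): 1105·t ≡ 4 − 122 = -118 (mod 9).
    Reduce coefficients mod 9: 7·t ≡ 8 (mod 9).
    The inverse of 7 mod 9 is 4 (since 7·4 = 28 = 3·9 + 1), so t ≡ 4·8 = 32 ≡ 5 (mod 9).
    Then x = 122 + 1105·5 = 5647, valid modulo lcm(1105, 9) = 9945: x ≡ 5647 (mod 9945).
  Combine with x ≡ 11 (mod 16); new modulus lcm = 159120.
    Write x = 5647 + 9945·t and substitute into x ≡ 11 (mod 16): 9945·t ≡ 11 − 5647 = -5636 (mod 16).
    Reduce coefficients mod 16: 9·t ≡ 12 (mod 16).
    The inverse of 9 mod 16 is 9 (since 9·9 = 81 = 5·16 + 1), so t ≡ 9·12 = 108 ≡ 12 (mod 16).
    Then x = 5647 + 9945·12 = 124987, valid modulo lcm(9945, 16) = 159120: x ≡ 124987 (mod 159120).
Verify against each original: 124987 mod 13 = 5, 124987 mod 5 = 2, 124987 mod 17 = 3, 124987 mod 9 = 4, 124987 mod 16 = 11.

x ≡ 124987 (mod 159120).


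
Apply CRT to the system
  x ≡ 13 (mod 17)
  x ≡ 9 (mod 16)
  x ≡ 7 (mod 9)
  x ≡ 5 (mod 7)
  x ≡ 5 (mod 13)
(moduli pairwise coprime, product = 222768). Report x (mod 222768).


Product of moduli M = 17 · 16 · 9 · 7 · 13 = 222768.
Merge one congruence at a time:
  Start: x ≡ 13 (mod 17).
  Combine with x ≡ 9 (mod 16); new modulus lcm = 272.
    Write x = 13 + 17·t and substitute into x ≡ 9 (mod 16): 17·t ≡ 9 − 13 = -4 (mod 16).
    Reduce coefficients mod 16: 1·t ≡ 12 (mod 16).
    So t ≡ 12 (mod 16).
    Then x = 13 + 17·12 = 217, valid modulo lcm(17, 16) = 272: x ≡ 217 (mod 272).
  Combine with x ≡ 7 (mod 9); new modulus lcm = 2448.
    Write x = 217 + 272·t and substitute into x ≡ 7 (mod 9): 272·t ≡ 7 − 217 = -210 (mod 9).
    Reduce coefficients mod 9: 2·t ≡ 6 (mod 9).
    The inverse of 2 mod 9 is 5 (since 2·5 = 10 = 1·9 + 1), so t ≡ 5·6 = 30 ≡ 3 (mod 9).
    Then x = 217 + 272·3 = 1033, valid modulo lcm(272, 9) = 2448: x ≡ 1033 (mod 2448).
  Combine with x ≡ 5 (mod 7); new modulus lcm = 17136.
    Write x = 1033 + 2448·t and substitute into x ≡ 5 (mod 7): 2448·t ≡ 5 − 1033 = -1028 (mod 7).
    Reduce coefficients mod 7: 5·t ≡ 1 (mod 7).
    The inverse of 5 mod 7 is 3 (since 5·3 = 15 = 2·7 + 1), so t ≡ 3·1 = 3 ≡ 3 (mod 7).
    Then x = 1033 + 2448·3 = 8377, valid modulo lcm(2448, 7) = 17136: x ≡ 8377 (mod 17136).
  Combine with x ≡ 5 (mod 13); new modulus lcm = 222768.
    Write x = 8377 + 17136·t and substitute into x ≡ 5 (mod 13): 17136·t ≡ 5 − 8377 = -8372 (mod 13).
    Reduce coefficients mod 13: 2·t ≡ 0 (mod 13).
    The inverse of 2 mod 13 is 7 (since 2·7 = 14 = 1·13 + 1), so t ≡ 7·0 = 0 ≡ 0 (mod 13).
    Then x = 8377 + 17136·0 = 8377, valid modulo lcm(17136, 13) = 222768: x ≡ 8377 (mod 222768).
Verify against each original: 8377 mod 17 = 13, 8377 mod 16 = 9, 8377 mod 9 = 7, 8377 mod 7 = 5, 8377 mod 13 = 5.

x ≡ 8377 (mod 222768).


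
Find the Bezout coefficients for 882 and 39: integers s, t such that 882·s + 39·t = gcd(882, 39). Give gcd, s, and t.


Euclidean algorithm on (882, 39) — divide until remainder is 0:
  882 = 22 · 39 + 24
  39 = 1 · 24 + 15
  24 = 1 · 15 + 9
  15 = 1 · 9 + 6
  9 = 1 · 6 + 3
  6 = 2 · 3 + 0
gcd(882, 39) = 3.
Track Bezout coefficients alongside the remainders: start with r₀ = 882 = a·1 + b·0 (s = 1, t = 0) and r₁ = 39 = a·0 + b·1 (s = 0, t = 1); each new remainder r_{k+1} = r_{k-1} − q_k·r_k inherits s_{k+1} = s_{k-1} − q_k·s_k, t_{k+1} = t_{k-1} − q_k·t_k, so r_k = a·s_k + b·t_k at every step:
  q = 22: r = 24, s = 1 − 22·0 = 1, t = 0 − 22·1 = -22  (check: 882·1 + 39·(-22) = 24)
  q = 1: r = 15, s = 0 − 1·1 = -1, t = 1 − 1·(-22) = 23  (check: 882·(-1) + 39·23 = 15)
  q = 1: r = 9, s = 1 − 1·(-1) = 2, t = -22 − 1·23 = -45  (check: 882·2 + 39·(-45) = 9)
  q = 1: r = 6, s = -1 − 1·2 = -3, t = 23 − 1·(-45) = 68  (check: 882·(-3) + 39·68 = 6)
  q = 1: r = 3, s = 2 − 1·(-3) = 5, t = -45 − 1·68 = -113  (check: 882·5 + 39·(-113) = 3)
The row with r = 3 (the gcd) gives the Bezout coefficients s = 5, t = -113.
Result: 882 · (5) + 39 · (-113) = 3.

gcd(882, 39) = 3; s = 5, t = -113 (check: 882·5 + 39·(-113) = 3).


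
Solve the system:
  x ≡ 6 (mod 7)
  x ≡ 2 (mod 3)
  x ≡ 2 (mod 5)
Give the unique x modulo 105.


Moduli 7, 3, 5 are pairwise coprime; by CRT there is a unique solution modulo M = 7 · 3 · 5 = 105.
Solve pairwise, accumulating the modulus:
  Start with x ≡ 6 (mod 7).
  Combine with x ≡ 2 (mod 3): since gcd(7, 3) = 1, we get a unique residue mod 21.
    Write x = 6 + 7·t and substitute into x ≡ 2 (mod 3): 7·t ≡ 2 − 6 = -4 (mod 3).
    Reduce coefficients mod 3: 1·t ≡ 2 (mod 3).
    So t ≡ 2 (mod 3).
    Then x = 6 + 7·2 = 20, valid modulo lcm(7, 3) = 21: x ≡ 20 (mod 21).
  Combine with x ≡ 2 (mod 5): since gcd(21, 5) = 1, we get a unique residue mod 105.
    Write x = 20 + 21·t and substitute into x ≡ 2 (mod 5): 21·t ≡ 2 − 20 = -18 (mod 5).
    Reduce coefficients mod 5: 1·t ≡ 2 (mod 5).
    So t ≡ 2 (mod 5).
    Then x = 20 + 21·2 = 62, valid modulo lcm(21, 5) = 105: x ≡ 62 (mod 105).
Verify: 62 mod 7 = 6 ✓, 62 mod 3 = 2 ✓, 62 mod 5 = 2 ✓.

x ≡ 62 (mod 105).


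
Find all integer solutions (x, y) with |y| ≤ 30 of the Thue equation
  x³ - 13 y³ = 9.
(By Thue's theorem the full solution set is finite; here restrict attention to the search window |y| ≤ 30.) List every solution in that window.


The equation is x³ - 13y³ = 9. For fixed y, x³ = 13·y³ + 9, so a solution requires the RHS to be a perfect cube.
Strategy: iterate y from -30 to 30, compute RHS = 13·y³ + 9, and check whether it is a (positive or negative) perfect cube.
Check small values of y:
  y = 0: RHS = 9 is not a perfect cube.
  y = 1: RHS = 22 is not a perfect cube.
  y = -1: RHS = -4 is not a perfect cube.
  y = 2: RHS = 113 is not a perfect cube.
  y = -2: RHS = -95 is not a perfect cube.
  y = 3: RHS = 360 is not a perfect cube.
  y = -3: RHS = -342 is not a perfect cube.
Continuing the search up to |y| = 30 finds no solutions either.
No (x, y) in the scanned range satisfies the equation.

No integer solutions with |y| ≤ 30.


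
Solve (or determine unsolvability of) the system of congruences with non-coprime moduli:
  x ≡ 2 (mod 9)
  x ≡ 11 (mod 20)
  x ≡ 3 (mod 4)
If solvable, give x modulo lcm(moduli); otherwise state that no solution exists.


Moduli 9, 20, 4 are not pairwise coprime, so CRT works modulo lcm(m_i) when all pairwise compatibility conditions hold.
Pairwise compatibility: gcd(m_i, m_j) must divide a_i - a_j for every pair.
Merge one congruence at a time:
  Start: x ≡ 2 (mod 9).
  Combine with x ≡ 11 (mod 20): gcd(9, 20) = 1; 11 - 2 = 9, which IS divisible by 1, so compatible.
    Write x = 2 + 9·t and substitute into x ≡ 11 (mod 20): 9·t ≡ 11 − 2 = 9 (mod 20).
    The inverse of 9 mod 20 is 9 (since 9·9 = 81 = 4·20 + 1), so t ≡ 9·9 = 81 ≡ 1 (mod 20).
    Then x = 2 + 9·1 = 11, valid modulo lcm(9, 20) = 180: x ≡ 11 (mod 180).
  Combine with x ≡ 3 (mod 4): gcd(180, 4) = 4; 3 - 11 = -8, which IS divisible by 4, so compatible.
    Write x = 11 + 180·t and substitute into x ≡ 3 (mod 4): 180·t ≡ 3 − 11 = -8 (mod 4).
    Divide the congruence (and modulus) by g = 4: 45·t ≡ -2 (mod 1).
    Modulo 1 every t works; take t = 0.
    Then x = 11 + 180·0 = 11, valid modulo lcm(180, 4) = 180: x ≡ 11 (mod 180).
Verify: 11 mod 9 = 2, 11 mod 20 = 11, 11 mod 4 = 3.

x ≡ 11 (mod 180).


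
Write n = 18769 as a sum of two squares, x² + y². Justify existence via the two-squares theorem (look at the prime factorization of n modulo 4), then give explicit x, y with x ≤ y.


Step 1: Factor n = 18769 = 137^2.
Step 2: Check the mod-4 condition on each prime factor: 137 ≡ 1 (mod 4), exponent 2.
All primes ≡ 3 (mod 4) appear to even exponent (or don't appear), so by the two-squares theorem n IS expressible as a sum of two squares.
Step 3: Build a representation. Here n = 137 · 137 is a product of primes ≡ 1 (mod 4). Each prime p ≡ 1 (mod 4) is itself a sum of two squares; find a² by testing p − a² for a perfect square:
  137: 137 − 1² = 136, 137 − 2² = 133, 137 − 3² = 128, 137 − 4² = 121 = 11² ⇒ 137 = 4² + 11².
  Combine using the Brahmagupta–Fibonacci identity (a² + b²)(c² + d²) = (ac − bd)² + (ad + bc)² = (ac + bd)² + (ad − bc)²:
  137 · 137 = 18769: from (4² + 11²)(4² + 11²), take (4·4 − 11·11, 4·11 + 11·4) = (16 − 121, 44 + 44) = (-105, 88); dropping signs (only squares matter) gives (105, 88); check 105² + 88² = 11025 + 7744 = 18769 ✓.
Step 4: Order so x ≤ y and verify: 88² + 105² = 7744 + 11025 = 18769 = n. ✓

n = 18769 = 88² + 105² (one valid representation with x ≤ y).


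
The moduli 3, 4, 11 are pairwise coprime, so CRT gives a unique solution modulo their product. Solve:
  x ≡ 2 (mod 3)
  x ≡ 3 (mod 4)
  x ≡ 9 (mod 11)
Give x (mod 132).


Moduli 3, 4, 11 are pairwise coprime; by CRT there is a unique solution modulo M = 3 · 4 · 11 = 132.
Solve pairwise, accumulating the modulus:
  Start with x ≡ 2 (mod 3).
  Combine with x ≡ 3 (mod 4): since gcd(3, 4) = 1, we get a unique residue mod 12.
    Write x = 2 + 3·t and substitute into x ≡ 3 (mod 4): 3·t ≡ 3 − 2 = 1 (mod 4).
    The inverse of 3 mod 4 is 3 (since 3·3 = 9 = 2·4 + 1), so t ≡ 3·1 = 3 ≡ 3 (mod 4).
    Then x = 2 + 3·3 = 11, valid modulo lcm(3, 4) = 12: x ≡ 11 (mod 12).
  Combine with x ≡ 9 (mod 11): since gcd(12, 11) = 1, we get a unique residue mod 132.
    Write x = 11 + 12·t and substitute into x ≡ 9 (mod 11): 12·t ≡ 9 − 11 = -2 (mod 11).
    Reduce coefficients mod 11: 1·t ≡ 9 (mod 11).
    So t ≡ 9 (mod 11).
    Then x = 11 + 12·9 = 119, valid modulo lcm(12, 11) = 132: x ≡ 119 (mod 132).
Verify: 119 mod 3 = 2 ✓, 119 mod 4 = 3 ✓, 119 mod 11 = 9 ✓.

x ≡ 119 (mod 132).


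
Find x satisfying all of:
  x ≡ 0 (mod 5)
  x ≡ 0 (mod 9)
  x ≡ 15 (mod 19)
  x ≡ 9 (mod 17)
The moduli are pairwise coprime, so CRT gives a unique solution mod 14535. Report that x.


Product of moduli M = 5 · 9 · 19 · 17 = 14535.
Merge one congruence at a time:
  Start: x ≡ 0 (mod 5).
  Combine with x ≡ 0 (mod 9); new modulus lcm = 45.
    Write x = 0 + 5·t and substitute into x ≡ 0 (mod 9): 5·t ≡ 0 − 0 = 0 (mod 9).
    The inverse of 5 mod 9 is 2 (since 5·2 = 10 = 1·9 + 1), so t ≡ 2·0 = 0 ≡ 0 (mod 9).
    Then x = 0 + 5·0 = 0, valid modulo lcm(5, 9) = 45: x ≡ 0 (mod 45).
  Combine with x ≡ 15 (mod 19); new modulus lcm = 855.
    Write x = 0 + 45·t and substitute into x ≡ 15 (mod 19): 45·t ≡ 15 − 0 = 15 (mod 19).
    Reduce coefficients mod 19: 7·t ≡ 15 (mod 19).
    The inverse of 7 mod 19 is 11 (since 7·11 = 77 = 4·19 + 1), so t ≡ 11·15 = 165 ≡ 13 (mod 19).
    Then x = 0 + 45·13 = 585, valid modulo lcm(45, 19) = 855: x ≡ 585 (mod 855).
  Combine with x ≡ 9 (mod 17); new modulus lcm = 14535.
    Write x = 585 + 855·t and substitute into x ≡ 9 (mod 17): 855·t ≡ 9 − 585 = -576 (mod 17).
    Reduce coefficients mod 17: 5·t ≡ 2 (mod 17).
    The inverse of 5 mod 17 is 7 (since 5·7 = 35 = 2·17 + 1), so t ≡ 7·2 = 14 ≡ 14 (mod 17).
    Then x = 585 + 855·14 = 12555, valid modulo lcm(855, 17) = 14535: x ≡ 12555 (mod 14535).
Verify against each original: 12555 mod 5 = 0, 12555 mod 9 = 0, 12555 mod 19 = 15, 12555 mod 17 = 9.

x ≡ 12555 (mod 14535).


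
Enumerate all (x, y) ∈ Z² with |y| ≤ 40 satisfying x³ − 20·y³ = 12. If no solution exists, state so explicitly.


The equation is x³ - 20y³ = 12. For fixed y, x³ = 20·y³ + 12, so a solution requires the RHS to be a perfect cube.
Strategy: iterate y from -40 to 40, compute RHS = 20·y³ + 12, and check whether it is a (positive or negative) perfect cube.
Check small values of y:
  y = 0: RHS = 12 is not a perfect cube.
  y = 1: RHS = 32 is not a perfect cube.
  y = -1: RHS = -8 = (-2)³ ⇒ x = -2 works.
  y = 2: RHS = 172 is not a perfect cube.
  y = -2: RHS = -148 is not a perfect cube.
  y = 3: RHS = 552 is not a perfect cube.
  y = -3: RHS = -528 is not a perfect cube.
Continuing the search up to |y| = 40 finds no further solutions beyond those listed.
Collected solutions: (-2, -1).

Solutions (with |y| ≤ 40): (-2, -1).
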